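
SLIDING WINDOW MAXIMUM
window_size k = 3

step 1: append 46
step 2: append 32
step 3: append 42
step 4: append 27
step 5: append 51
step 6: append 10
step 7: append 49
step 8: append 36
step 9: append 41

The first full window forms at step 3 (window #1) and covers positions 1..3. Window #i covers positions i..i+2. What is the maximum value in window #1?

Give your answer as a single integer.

Answer: 46

Derivation:
step 1: append 46 -> window=[46] (not full yet)
step 2: append 32 -> window=[46, 32] (not full yet)
step 3: append 42 -> window=[46, 32, 42] -> max=46
Window #1 max = 46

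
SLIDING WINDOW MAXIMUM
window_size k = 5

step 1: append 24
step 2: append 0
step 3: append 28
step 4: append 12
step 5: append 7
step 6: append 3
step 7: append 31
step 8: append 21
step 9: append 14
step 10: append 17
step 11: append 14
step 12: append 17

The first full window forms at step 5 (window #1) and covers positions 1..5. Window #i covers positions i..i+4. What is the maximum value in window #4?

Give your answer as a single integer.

Answer: 31

Derivation:
step 1: append 24 -> window=[24] (not full yet)
step 2: append 0 -> window=[24, 0] (not full yet)
step 3: append 28 -> window=[24, 0, 28] (not full yet)
step 4: append 12 -> window=[24, 0, 28, 12] (not full yet)
step 5: append 7 -> window=[24, 0, 28, 12, 7] -> max=28
step 6: append 3 -> window=[0, 28, 12, 7, 3] -> max=28
step 7: append 31 -> window=[28, 12, 7, 3, 31] -> max=31
step 8: append 21 -> window=[12, 7, 3, 31, 21] -> max=31
Window #4 max = 31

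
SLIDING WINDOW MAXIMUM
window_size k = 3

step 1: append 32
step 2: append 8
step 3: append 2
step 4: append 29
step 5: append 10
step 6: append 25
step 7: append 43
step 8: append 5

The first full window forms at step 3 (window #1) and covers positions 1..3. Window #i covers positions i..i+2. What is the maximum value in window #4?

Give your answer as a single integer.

step 1: append 32 -> window=[32] (not full yet)
step 2: append 8 -> window=[32, 8] (not full yet)
step 3: append 2 -> window=[32, 8, 2] -> max=32
step 4: append 29 -> window=[8, 2, 29] -> max=29
step 5: append 10 -> window=[2, 29, 10] -> max=29
step 6: append 25 -> window=[29, 10, 25] -> max=29
Window #4 max = 29

Answer: 29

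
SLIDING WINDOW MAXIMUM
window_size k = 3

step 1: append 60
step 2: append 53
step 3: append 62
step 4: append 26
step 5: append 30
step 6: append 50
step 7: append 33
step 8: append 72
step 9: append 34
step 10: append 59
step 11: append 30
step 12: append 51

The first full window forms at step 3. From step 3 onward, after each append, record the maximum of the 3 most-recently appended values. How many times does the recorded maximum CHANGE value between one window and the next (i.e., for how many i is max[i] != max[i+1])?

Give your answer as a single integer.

step 1: append 60 -> window=[60] (not full yet)
step 2: append 53 -> window=[60, 53] (not full yet)
step 3: append 62 -> window=[60, 53, 62] -> max=62
step 4: append 26 -> window=[53, 62, 26] -> max=62
step 5: append 30 -> window=[62, 26, 30] -> max=62
step 6: append 50 -> window=[26, 30, 50] -> max=50
step 7: append 33 -> window=[30, 50, 33] -> max=50
step 8: append 72 -> window=[50, 33, 72] -> max=72
step 9: append 34 -> window=[33, 72, 34] -> max=72
step 10: append 59 -> window=[72, 34, 59] -> max=72
step 11: append 30 -> window=[34, 59, 30] -> max=59
step 12: append 51 -> window=[59, 30, 51] -> max=59
Recorded maximums: 62 62 62 50 50 72 72 72 59 59
Changes between consecutive maximums: 3

Answer: 3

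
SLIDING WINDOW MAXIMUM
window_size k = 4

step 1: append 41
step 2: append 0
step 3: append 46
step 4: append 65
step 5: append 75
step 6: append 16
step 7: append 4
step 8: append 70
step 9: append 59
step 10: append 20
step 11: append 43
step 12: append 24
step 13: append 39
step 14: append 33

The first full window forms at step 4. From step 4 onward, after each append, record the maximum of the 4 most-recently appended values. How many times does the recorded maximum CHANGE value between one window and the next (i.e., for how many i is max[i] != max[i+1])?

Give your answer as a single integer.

Answer: 4

Derivation:
step 1: append 41 -> window=[41] (not full yet)
step 2: append 0 -> window=[41, 0] (not full yet)
step 3: append 46 -> window=[41, 0, 46] (not full yet)
step 4: append 65 -> window=[41, 0, 46, 65] -> max=65
step 5: append 75 -> window=[0, 46, 65, 75] -> max=75
step 6: append 16 -> window=[46, 65, 75, 16] -> max=75
step 7: append 4 -> window=[65, 75, 16, 4] -> max=75
step 8: append 70 -> window=[75, 16, 4, 70] -> max=75
step 9: append 59 -> window=[16, 4, 70, 59] -> max=70
step 10: append 20 -> window=[4, 70, 59, 20] -> max=70
step 11: append 43 -> window=[70, 59, 20, 43] -> max=70
step 12: append 24 -> window=[59, 20, 43, 24] -> max=59
step 13: append 39 -> window=[20, 43, 24, 39] -> max=43
step 14: append 33 -> window=[43, 24, 39, 33] -> max=43
Recorded maximums: 65 75 75 75 75 70 70 70 59 43 43
Changes between consecutive maximums: 4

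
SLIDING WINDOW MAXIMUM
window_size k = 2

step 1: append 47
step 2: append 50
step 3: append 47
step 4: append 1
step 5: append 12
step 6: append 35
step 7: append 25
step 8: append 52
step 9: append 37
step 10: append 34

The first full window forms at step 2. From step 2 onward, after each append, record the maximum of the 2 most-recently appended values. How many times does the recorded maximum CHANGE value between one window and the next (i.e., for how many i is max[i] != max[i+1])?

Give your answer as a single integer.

step 1: append 47 -> window=[47] (not full yet)
step 2: append 50 -> window=[47, 50] -> max=50
step 3: append 47 -> window=[50, 47] -> max=50
step 4: append 1 -> window=[47, 1] -> max=47
step 5: append 12 -> window=[1, 12] -> max=12
step 6: append 35 -> window=[12, 35] -> max=35
step 7: append 25 -> window=[35, 25] -> max=35
step 8: append 52 -> window=[25, 52] -> max=52
step 9: append 37 -> window=[52, 37] -> max=52
step 10: append 34 -> window=[37, 34] -> max=37
Recorded maximums: 50 50 47 12 35 35 52 52 37
Changes between consecutive maximums: 5

Answer: 5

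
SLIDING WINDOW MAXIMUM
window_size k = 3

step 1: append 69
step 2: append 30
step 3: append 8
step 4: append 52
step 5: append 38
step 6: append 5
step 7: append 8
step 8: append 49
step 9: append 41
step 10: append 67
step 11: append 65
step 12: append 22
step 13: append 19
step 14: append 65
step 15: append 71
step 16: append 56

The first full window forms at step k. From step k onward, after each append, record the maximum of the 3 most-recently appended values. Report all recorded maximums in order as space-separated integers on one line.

step 1: append 69 -> window=[69] (not full yet)
step 2: append 30 -> window=[69, 30] (not full yet)
step 3: append 8 -> window=[69, 30, 8] -> max=69
step 4: append 52 -> window=[30, 8, 52] -> max=52
step 5: append 38 -> window=[8, 52, 38] -> max=52
step 6: append 5 -> window=[52, 38, 5] -> max=52
step 7: append 8 -> window=[38, 5, 8] -> max=38
step 8: append 49 -> window=[5, 8, 49] -> max=49
step 9: append 41 -> window=[8, 49, 41] -> max=49
step 10: append 67 -> window=[49, 41, 67] -> max=67
step 11: append 65 -> window=[41, 67, 65] -> max=67
step 12: append 22 -> window=[67, 65, 22] -> max=67
step 13: append 19 -> window=[65, 22, 19] -> max=65
step 14: append 65 -> window=[22, 19, 65] -> max=65
step 15: append 71 -> window=[19, 65, 71] -> max=71
step 16: append 56 -> window=[65, 71, 56] -> max=71

Answer: 69 52 52 52 38 49 49 67 67 67 65 65 71 71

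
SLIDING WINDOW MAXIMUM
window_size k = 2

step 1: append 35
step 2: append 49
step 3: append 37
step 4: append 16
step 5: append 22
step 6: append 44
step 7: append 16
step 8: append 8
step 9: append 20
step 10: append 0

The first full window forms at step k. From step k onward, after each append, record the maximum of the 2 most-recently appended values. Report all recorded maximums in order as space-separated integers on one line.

Answer: 49 49 37 22 44 44 16 20 20

Derivation:
step 1: append 35 -> window=[35] (not full yet)
step 2: append 49 -> window=[35, 49] -> max=49
step 3: append 37 -> window=[49, 37] -> max=49
step 4: append 16 -> window=[37, 16] -> max=37
step 5: append 22 -> window=[16, 22] -> max=22
step 6: append 44 -> window=[22, 44] -> max=44
step 7: append 16 -> window=[44, 16] -> max=44
step 8: append 8 -> window=[16, 8] -> max=16
step 9: append 20 -> window=[8, 20] -> max=20
step 10: append 0 -> window=[20, 0] -> max=20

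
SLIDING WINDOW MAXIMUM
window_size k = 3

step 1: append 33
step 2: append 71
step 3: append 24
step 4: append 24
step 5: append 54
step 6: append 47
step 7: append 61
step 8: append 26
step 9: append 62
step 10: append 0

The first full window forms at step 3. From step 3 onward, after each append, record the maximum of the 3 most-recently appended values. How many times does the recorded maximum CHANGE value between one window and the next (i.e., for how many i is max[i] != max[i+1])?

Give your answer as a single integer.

step 1: append 33 -> window=[33] (not full yet)
step 2: append 71 -> window=[33, 71] (not full yet)
step 3: append 24 -> window=[33, 71, 24] -> max=71
step 4: append 24 -> window=[71, 24, 24] -> max=71
step 5: append 54 -> window=[24, 24, 54] -> max=54
step 6: append 47 -> window=[24, 54, 47] -> max=54
step 7: append 61 -> window=[54, 47, 61] -> max=61
step 8: append 26 -> window=[47, 61, 26] -> max=61
step 9: append 62 -> window=[61, 26, 62] -> max=62
step 10: append 0 -> window=[26, 62, 0] -> max=62
Recorded maximums: 71 71 54 54 61 61 62 62
Changes between consecutive maximums: 3

Answer: 3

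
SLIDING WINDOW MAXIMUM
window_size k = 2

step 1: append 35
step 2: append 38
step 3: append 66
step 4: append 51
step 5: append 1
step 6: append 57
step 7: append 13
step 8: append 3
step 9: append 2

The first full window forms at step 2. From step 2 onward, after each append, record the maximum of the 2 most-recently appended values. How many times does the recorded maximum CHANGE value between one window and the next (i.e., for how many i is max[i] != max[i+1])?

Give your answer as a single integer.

step 1: append 35 -> window=[35] (not full yet)
step 2: append 38 -> window=[35, 38] -> max=38
step 3: append 66 -> window=[38, 66] -> max=66
step 4: append 51 -> window=[66, 51] -> max=66
step 5: append 1 -> window=[51, 1] -> max=51
step 6: append 57 -> window=[1, 57] -> max=57
step 7: append 13 -> window=[57, 13] -> max=57
step 8: append 3 -> window=[13, 3] -> max=13
step 9: append 2 -> window=[3, 2] -> max=3
Recorded maximums: 38 66 66 51 57 57 13 3
Changes between consecutive maximums: 5

Answer: 5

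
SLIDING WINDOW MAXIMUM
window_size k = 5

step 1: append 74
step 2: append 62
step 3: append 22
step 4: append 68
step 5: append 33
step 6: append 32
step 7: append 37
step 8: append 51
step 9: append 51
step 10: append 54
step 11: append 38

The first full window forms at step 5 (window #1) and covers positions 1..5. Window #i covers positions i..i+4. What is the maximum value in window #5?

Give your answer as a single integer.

step 1: append 74 -> window=[74] (not full yet)
step 2: append 62 -> window=[74, 62] (not full yet)
step 3: append 22 -> window=[74, 62, 22] (not full yet)
step 4: append 68 -> window=[74, 62, 22, 68] (not full yet)
step 5: append 33 -> window=[74, 62, 22, 68, 33] -> max=74
step 6: append 32 -> window=[62, 22, 68, 33, 32] -> max=68
step 7: append 37 -> window=[22, 68, 33, 32, 37] -> max=68
step 8: append 51 -> window=[68, 33, 32, 37, 51] -> max=68
step 9: append 51 -> window=[33, 32, 37, 51, 51] -> max=51
Window #5 max = 51

Answer: 51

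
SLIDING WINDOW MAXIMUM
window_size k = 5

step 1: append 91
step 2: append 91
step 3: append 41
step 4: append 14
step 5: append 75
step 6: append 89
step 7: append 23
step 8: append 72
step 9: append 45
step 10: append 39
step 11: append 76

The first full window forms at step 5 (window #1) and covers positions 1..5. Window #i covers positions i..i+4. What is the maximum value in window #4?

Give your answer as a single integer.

step 1: append 91 -> window=[91] (not full yet)
step 2: append 91 -> window=[91, 91] (not full yet)
step 3: append 41 -> window=[91, 91, 41] (not full yet)
step 4: append 14 -> window=[91, 91, 41, 14] (not full yet)
step 5: append 75 -> window=[91, 91, 41, 14, 75] -> max=91
step 6: append 89 -> window=[91, 41, 14, 75, 89] -> max=91
step 7: append 23 -> window=[41, 14, 75, 89, 23] -> max=89
step 8: append 72 -> window=[14, 75, 89, 23, 72] -> max=89
Window #4 max = 89

Answer: 89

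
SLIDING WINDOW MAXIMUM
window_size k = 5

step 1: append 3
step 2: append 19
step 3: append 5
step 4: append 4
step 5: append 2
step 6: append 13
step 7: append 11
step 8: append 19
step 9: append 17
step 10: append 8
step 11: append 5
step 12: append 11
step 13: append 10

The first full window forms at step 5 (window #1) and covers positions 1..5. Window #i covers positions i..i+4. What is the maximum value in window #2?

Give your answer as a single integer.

step 1: append 3 -> window=[3] (not full yet)
step 2: append 19 -> window=[3, 19] (not full yet)
step 3: append 5 -> window=[3, 19, 5] (not full yet)
step 4: append 4 -> window=[3, 19, 5, 4] (not full yet)
step 5: append 2 -> window=[3, 19, 5, 4, 2] -> max=19
step 6: append 13 -> window=[19, 5, 4, 2, 13] -> max=19
Window #2 max = 19

Answer: 19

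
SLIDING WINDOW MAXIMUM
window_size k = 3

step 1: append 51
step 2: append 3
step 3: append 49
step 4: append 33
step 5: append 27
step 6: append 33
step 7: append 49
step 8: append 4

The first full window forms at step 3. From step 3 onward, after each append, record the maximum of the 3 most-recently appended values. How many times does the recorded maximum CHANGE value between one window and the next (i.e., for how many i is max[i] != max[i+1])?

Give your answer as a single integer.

Answer: 3

Derivation:
step 1: append 51 -> window=[51] (not full yet)
step 2: append 3 -> window=[51, 3] (not full yet)
step 3: append 49 -> window=[51, 3, 49] -> max=51
step 4: append 33 -> window=[3, 49, 33] -> max=49
step 5: append 27 -> window=[49, 33, 27] -> max=49
step 6: append 33 -> window=[33, 27, 33] -> max=33
step 7: append 49 -> window=[27, 33, 49] -> max=49
step 8: append 4 -> window=[33, 49, 4] -> max=49
Recorded maximums: 51 49 49 33 49 49
Changes between consecutive maximums: 3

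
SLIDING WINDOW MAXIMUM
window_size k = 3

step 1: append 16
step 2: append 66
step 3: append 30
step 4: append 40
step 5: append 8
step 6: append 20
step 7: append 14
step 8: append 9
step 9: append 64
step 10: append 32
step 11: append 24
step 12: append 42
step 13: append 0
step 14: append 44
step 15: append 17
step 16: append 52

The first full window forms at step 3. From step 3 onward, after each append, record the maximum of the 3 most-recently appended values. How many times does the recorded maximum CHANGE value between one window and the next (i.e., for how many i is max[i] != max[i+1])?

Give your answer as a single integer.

Answer: 6

Derivation:
step 1: append 16 -> window=[16] (not full yet)
step 2: append 66 -> window=[16, 66] (not full yet)
step 3: append 30 -> window=[16, 66, 30] -> max=66
step 4: append 40 -> window=[66, 30, 40] -> max=66
step 5: append 8 -> window=[30, 40, 8] -> max=40
step 6: append 20 -> window=[40, 8, 20] -> max=40
step 7: append 14 -> window=[8, 20, 14] -> max=20
step 8: append 9 -> window=[20, 14, 9] -> max=20
step 9: append 64 -> window=[14, 9, 64] -> max=64
step 10: append 32 -> window=[9, 64, 32] -> max=64
step 11: append 24 -> window=[64, 32, 24] -> max=64
step 12: append 42 -> window=[32, 24, 42] -> max=42
step 13: append 0 -> window=[24, 42, 0] -> max=42
step 14: append 44 -> window=[42, 0, 44] -> max=44
step 15: append 17 -> window=[0, 44, 17] -> max=44
step 16: append 52 -> window=[44, 17, 52] -> max=52
Recorded maximums: 66 66 40 40 20 20 64 64 64 42 42 44 44 52
Changes between consecutive maximums: 6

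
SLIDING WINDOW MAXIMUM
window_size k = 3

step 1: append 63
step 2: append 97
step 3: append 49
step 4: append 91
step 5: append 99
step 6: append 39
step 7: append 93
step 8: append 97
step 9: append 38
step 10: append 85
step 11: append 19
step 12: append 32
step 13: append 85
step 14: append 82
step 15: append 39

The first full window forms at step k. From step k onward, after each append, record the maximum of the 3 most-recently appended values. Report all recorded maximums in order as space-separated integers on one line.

step 1: append 63 -> window=[63] (not full yet)
step 2: append 97 -> window=[63, 97] (not full yet)
step 3: append 49 -> window=[63, 97, 49] -> max=97
step 4: append 91 -> window=[97, 49, 91] -> max=97
step 5: append 99 -> window=[49, 91, 99] -> max=99
step 6: append 39 -> window=[91, 99, 39] -> max=99
step 7: append 93 -> window=[99, 39, 93] -> max=99
step 8: append 97 -> window=[39, 93, 97] -> max=97
step 9: append 38 -> window=[93, 97, 38] -> max=97
step 10: append 85 -> window=[97, 38, 85] -> max=97
step 11: append 19 -> window=[38, 85, 19] -> max=85
step 12: append 32 -> window=[85, 19, 32] -> max=85
step 13: append 85 -> window=[19, 32, 85] -> max=85
step 14: append 82 -> window=[32, 85, 82] -> max=85
step 15: append 39 -> window=[85, 82, 39] -> max=85

Answer: 97 97 99 99 99 97 97 97 85 85 85 85 85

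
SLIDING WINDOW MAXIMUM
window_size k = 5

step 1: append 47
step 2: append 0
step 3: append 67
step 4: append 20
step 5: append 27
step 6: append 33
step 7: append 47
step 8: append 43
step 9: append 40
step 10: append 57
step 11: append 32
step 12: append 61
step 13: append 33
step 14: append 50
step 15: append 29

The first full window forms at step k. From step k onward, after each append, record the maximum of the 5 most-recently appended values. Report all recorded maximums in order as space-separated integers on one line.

Answer: 67 67 67 47 47 57 57 61 61 61 61

Derivation:
step 1: append 47 -> window=[47] (not full yet)
step 2: append 0 -> window=[47, 0] (not full yet)
step 3: append 67 -> window=[47, 0, 67] (not full yet)
step 4: append 20 -> window=[47, 0, 67, 20] (not full yet)
step 5: append 27 -> window=[47, 0, 67, 20, 27] -> max=67
step 6: append 33 -> window=[0, 67, 20, 27, 33] -> max=67
step 7: append 47 -> window=[67, 20, 27, 33, 47] -> max=67
step 8: append 43 -> window=[20, 27, 33, 47, 43] -> max=47
step 9: append 40 -> window=[27, 33, 47, 43, 40] -> max=47
step 10: append 57 -> window=[33, 47, 43, 40, 57] -> max=57
step 11: append 32 -> window=[47, 43, 40, 57, 32] -> max=57
step 12: append 61 -> window=[43, 40, 57, 32, 61] -> max=61
step 13: append 33 -> window=[40, 57, 32, 61, 33] -> max=61
step 14: append 50 -> window=[57, 32, 61, 33, 50] -> max=61
step 15: append 29 -> window=[32, 61, 33, 50, 29] -> max=61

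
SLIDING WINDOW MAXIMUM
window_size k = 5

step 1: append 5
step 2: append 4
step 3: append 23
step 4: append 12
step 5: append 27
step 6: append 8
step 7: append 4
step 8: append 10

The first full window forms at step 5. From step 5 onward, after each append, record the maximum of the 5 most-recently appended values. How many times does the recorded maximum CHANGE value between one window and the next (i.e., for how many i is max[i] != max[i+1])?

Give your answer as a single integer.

Answer: 0

Derivation:
step 1: append 5 -> window=[5] (not full yet)
step 2: append 4 -> window=[5, 4] (not full yet)
step 3: append 23 -> window=[5, 4, 23] (not full yet)
step 4: append 12 -> window=[5, 4, 23, 12] (not full yet)
step 5: append 27 -> window=[5, 4, 23, 12, 27] -> max=27
step 6: append 8 -> window=[4, 23, 12, 27, 8] -> max=27
step 7: append 4 -> window=[23, 12, 27, 8, 4] -> max=27
step 8: append 10 -> window=[12, 27, 8, 4, 10] -> max=27
Recorded maximums: 27 27 27 27
Changes between consecutive maximums: 0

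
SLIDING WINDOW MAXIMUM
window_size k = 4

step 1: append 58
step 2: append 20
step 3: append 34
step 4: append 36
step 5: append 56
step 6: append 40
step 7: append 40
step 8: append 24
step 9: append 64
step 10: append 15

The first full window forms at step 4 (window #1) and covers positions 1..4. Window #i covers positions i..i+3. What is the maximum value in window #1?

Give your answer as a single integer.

Answer: 58

Derivation:
step 1: append 58 -> window=[58] (not full yet)
step 2: append 20 -> window=[58, 20] (not full yet)
step 3: append 34 -> window=[58, 20, 34] (not full yet)
step 4: append 36 -> window=[58, 20, 34, 36] -> max=58
Window #1 max = 58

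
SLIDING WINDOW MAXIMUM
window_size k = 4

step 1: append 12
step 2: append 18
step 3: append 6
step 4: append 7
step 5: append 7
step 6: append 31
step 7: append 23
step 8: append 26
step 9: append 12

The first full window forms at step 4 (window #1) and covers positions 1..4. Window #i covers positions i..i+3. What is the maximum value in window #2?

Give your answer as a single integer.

Answer: 18

Derivation:
step 1: append 12 -> window=[12] (not full yet)
step 2: append 18 -> window=[12, 18] (not full yet)
step 3: append 6 -> window=[12, 18, 6] (not full yet)
step 4: append 7 -> window=[12, 18, 6, 7] -> max=18
step 5: append 7 -> window=[18, 6, 7, 7] -> max=18
Window #2 max = 18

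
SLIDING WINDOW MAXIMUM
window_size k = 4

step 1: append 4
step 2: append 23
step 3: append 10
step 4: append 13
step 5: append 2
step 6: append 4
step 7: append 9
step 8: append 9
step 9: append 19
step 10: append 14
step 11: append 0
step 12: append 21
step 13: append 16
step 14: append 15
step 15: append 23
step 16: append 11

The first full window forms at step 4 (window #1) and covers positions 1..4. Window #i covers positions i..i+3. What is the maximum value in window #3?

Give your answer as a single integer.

Answer: 13

Derivation:
step 1: append 4 -> window=[4] (not full yet)
step 2: append 23 -> window=[4, 23] (not full yet)
step 3: append 10 -> window=[4, 23, 10] (not full yet)
step 4: append 13 -> window=[4, 23, 10, 13] -> max=23
step 5: append 2 -> window=[23, 10, 13, 2] -> max=23
step 6: append 4 -> window=[10, 13, 2, 4] -> max=13
Window #3 max = 13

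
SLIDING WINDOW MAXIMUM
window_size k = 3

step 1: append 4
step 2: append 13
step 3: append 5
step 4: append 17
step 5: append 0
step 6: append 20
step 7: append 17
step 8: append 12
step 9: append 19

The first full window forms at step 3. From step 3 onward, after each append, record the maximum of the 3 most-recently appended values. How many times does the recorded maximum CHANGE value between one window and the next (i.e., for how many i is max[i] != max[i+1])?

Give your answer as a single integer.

step 1: append 4 -> window=[4] (not full yet)
step 2: append 13 -> window=[4, 13] (not full yet)
step 3: append 5 -> window=[4, 13, 5] -> max=13
step 4: append 17 -> window=[13, 5, 17] -> max=17
step 5: append 0 -> window=[5, 17, 0] -> max=17
step 6: append 20 -> window=[17, 0, 20] -> max=20
step 7: append 17 -> window=[0, 20, 17] -> max=20
step 8: append 12 -> window=[20, 17, 12] -> max=20
step 9: append 19 -> window=[17, 12, 19] -> max=19
Recorded maximums: 13 17 17 20 20 20 19
Changes between consecutive maximums: 3

Answer: 3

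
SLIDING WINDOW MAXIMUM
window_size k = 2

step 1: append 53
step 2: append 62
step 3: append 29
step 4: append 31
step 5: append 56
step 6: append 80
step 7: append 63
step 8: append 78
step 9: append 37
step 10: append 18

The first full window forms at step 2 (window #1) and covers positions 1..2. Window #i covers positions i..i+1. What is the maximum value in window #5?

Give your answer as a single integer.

step 1: append 53 -> window=[53] (not full yet)
step 2: append 62 -> window=[53, 62] -> max=62
step 3: append 29 -> window=[62, 29] -> max=62
step 4: append 31 -> window=[29, 31] -> max=31
step 5: append 56 -> window=[31, 56] -> max=56
step 6: append 80 -> window=[56, 80] -> max=80
Window #5 max = 80

Answer: 80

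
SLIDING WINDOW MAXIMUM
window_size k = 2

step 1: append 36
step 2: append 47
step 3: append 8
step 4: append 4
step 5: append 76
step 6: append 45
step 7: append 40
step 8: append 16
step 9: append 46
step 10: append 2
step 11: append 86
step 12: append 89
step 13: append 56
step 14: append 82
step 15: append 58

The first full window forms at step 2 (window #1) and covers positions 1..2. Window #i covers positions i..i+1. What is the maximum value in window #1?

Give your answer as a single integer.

step 1: append 36 -> window=[36] (not full yet)
step 2: append 47 -> window=[36, 47] -> max=47
Window #1 max = 47

Answer: 47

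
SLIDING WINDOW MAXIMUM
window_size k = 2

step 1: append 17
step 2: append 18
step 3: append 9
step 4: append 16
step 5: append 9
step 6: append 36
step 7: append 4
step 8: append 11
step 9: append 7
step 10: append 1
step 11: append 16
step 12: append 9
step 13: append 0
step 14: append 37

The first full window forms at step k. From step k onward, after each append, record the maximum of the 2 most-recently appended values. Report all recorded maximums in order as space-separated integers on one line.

step 1: append 17 -> window=[17] (not full yet)
step 2: append 18 -> window=[17, 18] -> max=18
step 3: append 9 -> window=[18, 9] -> max=18
step 4: append 16 -> window=[9, 16] -> max=16
step 5: append 9 -> window=[16, 9] -> max=16
step 6: append 36 -> window=[9, 36] -> max=36
step 7: append 4 -> window=[36, 4] -> max=36
step 8: append 11 -> window=[4, 11] -> max=11
step 9: append 7 -> window=[11, 7] -> max=11
step 10: append 1 -> window=[7, 1] -> max=7
step 11: append 16 -> window=[1, 16] -> max=16
step 12: append 9 -> window=[16, 9] -> max=16
step 13: append 0 -> window=[9, 0] -> max=9
step 14: append 37 -> window=[0, 37] -> max=37

Answer: 18 18 16 16 36 36 11 11 7 16 16 9 37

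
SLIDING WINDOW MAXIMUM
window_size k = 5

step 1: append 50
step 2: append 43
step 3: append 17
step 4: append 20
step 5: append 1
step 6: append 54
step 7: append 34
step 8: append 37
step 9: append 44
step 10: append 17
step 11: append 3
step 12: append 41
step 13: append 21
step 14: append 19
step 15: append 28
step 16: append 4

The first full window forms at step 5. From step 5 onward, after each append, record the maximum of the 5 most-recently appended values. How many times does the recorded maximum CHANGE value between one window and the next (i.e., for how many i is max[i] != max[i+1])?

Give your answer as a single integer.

step 1: append 50 -> window=[50] (not full yet)
step 2: append 43 -> window=[50, 43] (not full yet)
step 3: append 17 -> window=[50, 43, 17] (not full yet)
step 4: append 20 -> window=[50, 43, 17, 20] (not full yet)
step 5: append 1 -> window=[50, 43, 17, 20, 1] -> max=50
step 6: append 54 -> window=[43, 17, 20, 1, 54] -> max=54
step 7: append 34 -> window=[17, 20, 1, 54, 34] -> max=54
step 8: append 37 -> window=[20, 1, 54, 34, 37] -> max=54
step 9: append 44 -> window=[1, 54, 34, 37, 44] -> max=54
step 10: append 17 -> window=[54, 34, 37, 44, 17] -> max=54
step 11: append 3 -> window=[34, 37, 44, 17, 3] -> max=44
step 12: append 41 -> window=[37, 44, 17, 3, 41] -> max=44
step 13: append 21 -> window=[44, 17, 3, 41, 21] -> max=44
step 14: append 19 -> window=[17, 3, 41, 21, 19] -> max=41
step 15: append 28 -> window=[3, 41, 21, 19, 28] -> max=41
step 16: append 4 -> window=[41, 21, 19, 28, 4] -> max=41
Recorded maximums: 50 54 54 54 54 54 44 44 44 41 41 41
Changes between consecutive maximums: 3

Answer: 3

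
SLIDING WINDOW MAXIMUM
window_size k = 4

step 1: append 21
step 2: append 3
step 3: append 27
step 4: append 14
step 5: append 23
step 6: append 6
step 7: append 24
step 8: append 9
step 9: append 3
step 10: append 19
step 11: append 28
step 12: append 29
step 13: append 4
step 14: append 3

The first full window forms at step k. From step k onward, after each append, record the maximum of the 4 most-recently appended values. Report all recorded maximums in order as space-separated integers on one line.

step 1: append 21 -> window=[21] (not full yet)
step 2: append 3 -> window=[21, 3] (not full yet)
step 3: append 27 -> window=[21, 3, 27] (not full yet)
step 4: append 14 -> window=[21, 3, 27, 14] -> max=27
step 5: append 23 -> window=[3, 27, 14, 23] -> max=27
step 6: append 6 -> window=[27, 14, 23, 6] -> max=27
step 7: append 24 -> window=[14, 23, 6, 24] -> max=24
step 8: append 9 -> window=[23, 6, 24, 9] -> max=24
step 9: append 3 -> window=[6, 24, 9, 3] -> max=24
step 10: append 19 -> window=[24, 9, 3, 19] -> max=24
step 11: append 28 -> window=[9, 3, 19, 28] -> max=28
step 12: append 29 -> window=[3, 19, 28, 29] -> max=29
step 13: append 4 -> window=[19, 28, 29, 4] -> max=29
step 14: append 3 -> window=[28, 29, 4, 3] -> max=29

Answer: 27 27 27 24 24 24 24 28 29 29 29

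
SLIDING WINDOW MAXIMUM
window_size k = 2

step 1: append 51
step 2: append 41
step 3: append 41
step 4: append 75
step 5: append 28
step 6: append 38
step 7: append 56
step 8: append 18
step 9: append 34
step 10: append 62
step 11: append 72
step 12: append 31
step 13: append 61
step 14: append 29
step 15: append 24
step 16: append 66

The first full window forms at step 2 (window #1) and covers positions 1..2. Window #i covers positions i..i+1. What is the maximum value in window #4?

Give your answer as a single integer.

step 1: append 51 -> window=[51] (not full yet)
step 2: append 41 -> window=[51, 41] -> max=51
step 3: append 41 -> window=[41, 41] -> max=41
step 4: append 75 -> window=[41, 75] -> max=75
step 5: append 28 -> window=[75, 28] -> max=75
Window #4 max = 75

Answer: 75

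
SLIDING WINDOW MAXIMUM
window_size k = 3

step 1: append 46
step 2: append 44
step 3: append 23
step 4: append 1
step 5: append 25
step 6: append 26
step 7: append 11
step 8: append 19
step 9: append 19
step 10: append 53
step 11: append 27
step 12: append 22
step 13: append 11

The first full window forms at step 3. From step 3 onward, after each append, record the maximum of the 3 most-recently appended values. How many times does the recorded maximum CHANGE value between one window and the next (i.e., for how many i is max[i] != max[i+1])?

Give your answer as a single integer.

Answer: 6

Derivation:
step 1: append 46 -> window=[46] (not full yet)
step 2: append 44 -> window=[46, 44] (not full yet)
step 3: append 23 -> window=[46, 44, 23] -> max=46
step 4: append 1 -> window=[44, 23, 1] -> max=44
step 5: append 25 -> window=[23, 1, 25] -> max=25
step 6: append 26 -> window=[1, 25, 26] -> max=26
step 7: append 11 -> window=[25, 26, 11] -> max=26
step 8: append 19 -> window=[26, 11, 19] -> max=26
step 9: append 19 -> window=[11, 19, 19] -> max=19
step 10: append 53 -> window=[19, 19, 53] -> max=53
step 11: append 27 -> window=[19, 53, 27] -> max=53
step 12: append 22 -> window=[53, 27, 22] -> max=53
step 13: append 11 -> window=[27, 22, 11] -> max=27
Recorded maximums: 46 44 25 26 26 26 19 53 53 53 27
Changes between consecutive maximums: 6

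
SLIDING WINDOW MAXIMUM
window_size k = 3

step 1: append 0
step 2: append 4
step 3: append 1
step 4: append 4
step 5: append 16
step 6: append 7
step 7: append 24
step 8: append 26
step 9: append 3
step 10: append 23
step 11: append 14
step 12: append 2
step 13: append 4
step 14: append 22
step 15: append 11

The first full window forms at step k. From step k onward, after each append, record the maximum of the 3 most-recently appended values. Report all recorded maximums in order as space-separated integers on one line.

step 1: append 0 -> window=[0] (not full yet)
step 2: append 4 -> window=[0, 4] (not full yet)
step 3: append 1 -> window=[0, 4, 1] -> max=4
step 4: append 4 -> window=[4, 1, 4] -> max=4
step 5: append 16 -> window=[1, 4, 16] -> max=16
step 6: append 7 -> window=[4, 16, 7] -> max=16
step 7: append 24 -> window=[16, 7, 24] -> max=24
step 8: append 26 -> window=[7, 24, 26] -> max=26
step 9: append 3 -> window=[24, 26, 3] -> max=26
step 10: append 23 -> window=[26, 3, 23] -> max=26
step 11: append 14 -> window=[3, 23, 14] -> max=23
step 12: append 2 -> window=[23, 14, 2] -> max=23
step 13: append 4 -> window=[14, 2, 4] -> max=14
step 14: append 22 -> window=[2, 4, 22] -> max=22
step 15: append 11 -> window=[4, 22, 11] -> max=22

Answer: 4 4 16 16 24 26 26 26 23 23 14 22 22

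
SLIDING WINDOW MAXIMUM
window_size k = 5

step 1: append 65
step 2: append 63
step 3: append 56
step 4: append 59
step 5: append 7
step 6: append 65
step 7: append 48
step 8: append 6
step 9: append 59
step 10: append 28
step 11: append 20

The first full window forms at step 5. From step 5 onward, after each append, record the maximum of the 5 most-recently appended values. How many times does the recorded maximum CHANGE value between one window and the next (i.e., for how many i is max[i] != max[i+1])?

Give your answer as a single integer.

Answer: 1

Derivation:
step 1: append 65 -> window=[65] (not full yet)
step 2: append 63 -> window=[65, 63] (not full yet)
step 3: append 56 -> window=[65, 63, 56] (not full yet)
step 4: append 59 -> window=[65, 63, 56, 59] (not full yet)
step 5: append 7 -> window=[65, 63, 56, 59, 7] -> max=65
step 6: append 65 -> window=[63, 56, 59, 7, 65] -> max=65
step 7: append 48 -> window=[56, 59, 7, 65, 48] -> max=65
step 8: append 6 -> window=[59, 7, 65, 48, 6] -> max=65
step 9: append 59 -> window=[7, 65, 48, 6, 59] -> max=65
step 10: append 28 -> window=[65, 48, 6, 59, 28] -> max=65
step 11: append 20 -> window=[48, 6, 59, 28, 20] -> max=59
Recorded maximums: 65 65 65 65 65 65 59
Changes between consecutive maximums: 1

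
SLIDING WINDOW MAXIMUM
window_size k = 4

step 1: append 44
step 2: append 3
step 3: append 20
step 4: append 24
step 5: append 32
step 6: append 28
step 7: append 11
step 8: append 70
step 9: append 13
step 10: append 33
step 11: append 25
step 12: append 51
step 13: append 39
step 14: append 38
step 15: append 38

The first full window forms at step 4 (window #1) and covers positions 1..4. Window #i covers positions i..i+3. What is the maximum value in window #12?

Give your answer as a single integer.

step 1: append 44 -> window=[44] (not full yet)
step 2: append 3 -> window=[44, 3] (not full yet)
step 3: append 20 -> window=[44, 3, 20] (not full yet)
step 4: append 24 -> window=[44, 3, 20, 24] -> max=44
step 5: append 32 -> window=[3, 20, 24, 32] -> max=32
step 6: append 28 -> window=[20, 24, 32, 28] -> max=32
step 7: append 11 -> window=[24, 32, 28, 11] -> max=32
step 8: append 70 -> window=[32, 28, 11, 70] -> max=70
step 9: append 13 -> window=[28, 11, 70, 13] -> max=70
step 10: append 33 -> window=[11, 70, 13, 33] -> max=70
step 11: append 25 -> window=[70, 13, 33, 25] -> max=70
step 12: append 51 -> window=[13, 33, 25, 51] -> max=51
step 13: append 39 -> window=[33, 25, 51, 39] -> max=51
step 14: append 38 -> window=[25, 51, 39, 38] -> max=51
step 15: append 38 -> window=[51, 39, 38, 38] -> max=51
Window #12 max = 51

Answer: 51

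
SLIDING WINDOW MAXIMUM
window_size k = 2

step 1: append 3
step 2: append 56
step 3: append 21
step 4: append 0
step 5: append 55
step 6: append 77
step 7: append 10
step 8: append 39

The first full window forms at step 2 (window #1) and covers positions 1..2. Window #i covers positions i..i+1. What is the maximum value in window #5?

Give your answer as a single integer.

step 1: append 3 -> window=[3] (not full yet)
step 2: append 56 -> window=[3, 56] -> max=56
step 3: append 21 -> window=[56, 21] -> max=56
step 4: append 0 -> window=[21, 0] -> max=21
step 5: append 55 -> window=[0, 55] -> max=55
step 6: append 77 -> window=[55, 77] -> max=77
Window #5 max = 77

Answer: 77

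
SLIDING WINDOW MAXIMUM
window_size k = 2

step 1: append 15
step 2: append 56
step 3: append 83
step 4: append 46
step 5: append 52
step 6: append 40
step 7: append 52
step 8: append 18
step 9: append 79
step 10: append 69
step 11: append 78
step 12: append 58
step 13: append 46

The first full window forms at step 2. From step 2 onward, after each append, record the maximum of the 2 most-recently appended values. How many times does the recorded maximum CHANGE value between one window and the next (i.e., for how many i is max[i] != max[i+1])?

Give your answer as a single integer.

step 1: append 15 -> window=[15] (not full yet)
step 2: append 56 -> window=[15, 56] -> max=56
step 3: append 83 -> window=[56, 83] -> max=83
step 4: append 46 -> window=[83, 46] -> max=83
step 5: append 52 -> window=[46, 52] -> max=52
step 6: append 40 -> window=[52, 40] -> max=52
step 7: append 52 -> window=[40, 52] -> max=52
step 8: append 18 -> window=[52, 18] -> max=52
step 9: append 79 -> window=[18, 79] -> max=79
step 10: append 69 -> window=[79, 69] -> max=79
step 11: append 78 -> window=[69, 78] -> max=78
step 12: append 58 -> window=[78, 58] -> max=78
step 13: append 46 -> window=[58, 46] -> max=58
Recorded maximums: 56 83 83 52 52 52 52 79 79 78 78 58
Changes between consecutive maximums: 5

Answer: 5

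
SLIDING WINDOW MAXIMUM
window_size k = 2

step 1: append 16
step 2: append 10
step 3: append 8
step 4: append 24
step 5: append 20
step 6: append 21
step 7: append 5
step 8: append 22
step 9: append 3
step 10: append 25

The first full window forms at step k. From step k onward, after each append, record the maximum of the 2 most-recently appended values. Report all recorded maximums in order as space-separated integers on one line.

Answer: 16 10 24 24 21 21 22 22 25

Derivation:
step 1: append 16 -> window=[16] (not full yet)
step 2: append 10 -> window=[16, 10] -> max=16
step 3: append 8 -> window=[10, 8] -> max=10
step 4: append 24 -> window=[8, 24] -> max=24
step 5: append 20 -> window=[24, 20] -> max=24
step 6: append 21 -> window=[20, 21] -> max=21
step 7: append 5 -> window=[21, 5] -> max=21
step 8: append 22 -> window=[5, 22] -> max=22
step 9: append 3 -> window=[22, 3] -> max=22
step 10: append 25 -> window=[3, 25] -> max=25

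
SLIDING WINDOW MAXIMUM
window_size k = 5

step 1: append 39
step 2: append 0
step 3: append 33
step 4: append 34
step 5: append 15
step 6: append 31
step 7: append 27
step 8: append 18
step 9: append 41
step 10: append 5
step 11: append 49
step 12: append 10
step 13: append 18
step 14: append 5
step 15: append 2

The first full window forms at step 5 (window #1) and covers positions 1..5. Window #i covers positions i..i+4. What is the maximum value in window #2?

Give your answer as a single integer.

Answer: 34

Derivation:
step 1: append 39 -> window=[39] (not full yet)
step 2: append 0 -> window=[39, 0] (not full yet)
step 3: append 33 -> window=[39, 0, 33] (not full yet)
step 4: append 34 -> window=[39, 0, 33, 34] (not full yet)
step 5: append 15 -> window=[39, 0, 33, 34, 15] -> max=39
step 6: append 31 -> window=[0, 33, 34, 15, 31] -> max=34
Window #2 max = 34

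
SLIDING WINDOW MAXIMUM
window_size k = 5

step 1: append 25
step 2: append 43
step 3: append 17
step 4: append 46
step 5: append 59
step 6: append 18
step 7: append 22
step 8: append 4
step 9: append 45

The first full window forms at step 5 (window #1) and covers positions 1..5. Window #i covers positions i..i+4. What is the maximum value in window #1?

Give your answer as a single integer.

Answer: 59

Derivation:
step 1: append 25 -> window=[25] (not full yet)
step 2: append 43 -> window=[25, 43] (not full yet)
step 3: append 17 -> window=[25, 43, 17] (not full yet)
step 4: append 46 -> window=[25, 43, 17, 46] (not full yet)
step 5: append 59 -> window=[25, 43, 17, 46, 59] -> max=59
Window #1 max = 59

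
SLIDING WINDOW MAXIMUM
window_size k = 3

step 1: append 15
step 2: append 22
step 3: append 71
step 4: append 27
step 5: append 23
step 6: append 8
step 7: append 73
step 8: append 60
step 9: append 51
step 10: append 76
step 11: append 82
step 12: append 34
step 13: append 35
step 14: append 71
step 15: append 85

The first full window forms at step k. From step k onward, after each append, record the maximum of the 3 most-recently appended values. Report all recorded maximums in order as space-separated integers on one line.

Answer: 71 71 71 27 73 73 73 76 82 82 82 71 85

Derivation:
step 1: append 15 -> window=[15] (not full yet)
step 2: append 22 -> window=[15, 22] (not full yet)
step 3: append 71 -> window=[15, 22, 71] -> max=71
step 4: append 27 -> window=[22, 71, 27] -> max=71
step 5: append 23 -> window=[71, 27, 23] -> max=71
step 6: append 8 -> window=[27, 23, 8] -> max=27
step 7: append 73 -> window=[23, 8, 73] -> max=73
step 8: append 60 -> window=[8, 73, 60] -> max=73
step 9: append 51 -> window=[73, 60, 51] -> max=73
step 10: append 76 -> window=[60, 51, 76] -> max=76
step 11: append 82 -> window=[51, 76, 82] -> max=82
step 12: append 34 -> window=[76, 82, 34] -> max=82
step 13: append 35 -> window=[82, 34, 35] -> max=82
step 14: append 71 -> window=[34, 35, 71] -> max=71
step 15: append 85 -> window=[35, 71, 85] -> max=85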